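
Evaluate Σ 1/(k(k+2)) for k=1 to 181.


1/(k(k+2)) = (1/2)·(1/k - 1/(k+2)) (partial fractions)
Telescoping: Σ = (1/2)·(1 + 1/2 - 1/182 - 1/183) = 24797/33306

Sum = 24797/33306


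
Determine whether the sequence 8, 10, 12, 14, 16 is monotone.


Differences: 2, 2, 2, 2
All differences > 0 → strictly INCREASING

Monotonically increasing


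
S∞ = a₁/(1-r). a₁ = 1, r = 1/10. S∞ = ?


S∞ = a₁/(1-r) = 1/(1 - 1/10)
= 1/(9/10)
= 10/9

S∞ = 10/9


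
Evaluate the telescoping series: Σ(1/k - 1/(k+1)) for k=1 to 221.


Telescoping: adjacent terms cancel.
= 1/1 - 1/222
= 1 - 1/222 = 221/222

Sum = 221/222


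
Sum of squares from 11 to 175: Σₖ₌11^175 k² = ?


Σₖ₌11^175 k² = Σₖ₌₁^175 k² − Σₖ₌₁^10 k²
= 175·176·351/6 − 10·11·21/6
= 1801800 − 385 = 1801415

Σk² = 1801415


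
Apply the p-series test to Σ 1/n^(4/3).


p-series test: Σ c/n^p converges if p > 1, diverges if p ≤ 1 (constant c > 0 doesn't affect convergence).
p = 4/3
4/3 > 1 → CONVERGES

Converges (p = 4/3 > 1)


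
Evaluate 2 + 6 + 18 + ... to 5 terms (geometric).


Sₙ = 2×(3^5 - 1)/(3 - 1)
= 2×(243 - 1)/2
= 2×242/2
= 242

S_5 = 242


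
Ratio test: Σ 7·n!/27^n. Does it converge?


aₙ = 7·n!/27^n
a_{n+1}/aₙ = (n+1)!/27^(n+1) × 27^n/n!  (constant 7 cancels)
= (n+1)/27
L = lim(n→∞) (n+1)/27 = ∞
L > 1 → series DIVERGES

Diverges (ratio test: L = ∞ > 1)


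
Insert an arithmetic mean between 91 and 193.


AM = (91 + 193)/2 = 284/2 = 142

AM = 142


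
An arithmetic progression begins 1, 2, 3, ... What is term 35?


aₙ = a₁ + (n-1)d
= 1 + (35-1)×1
= 1 + 34
= 35

a_35 = 35


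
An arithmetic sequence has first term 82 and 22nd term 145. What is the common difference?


d = (aₙ - a₁)/(n-1)
= (145 - 82)/(22-1)
= 63/21 = 3

d = 3


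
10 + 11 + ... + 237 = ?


Σₖ₌10^237 k = Σₖ₌₁^237 k − Σₖ₌₁^9 k
= 237·238/2 − 9·10/2
= 28203 − 45 = 28158

Σk = 28158


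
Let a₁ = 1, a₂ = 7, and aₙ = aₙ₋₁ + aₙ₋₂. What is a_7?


Computing iteratively: 1, 7, 8, 15, 23, 38, 61
a_7 = 61

a_7 = 61


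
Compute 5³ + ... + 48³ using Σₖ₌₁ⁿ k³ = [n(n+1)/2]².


Σₖ₌5^48 k³ = [48·49/2]² − [4·5/2]²
= 1382976 − 100 = 1382876

Σk³ = 1382876


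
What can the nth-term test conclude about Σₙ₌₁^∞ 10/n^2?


lim(n→∞) 10/n^2 = 0
lim aₙ = 0 → nth-term test is INCONCLUSIVE
(Need other tests; this is actually a convergent p-series with p=2 > 1)

Inconclusive (lim aₙ = 0; need another test)


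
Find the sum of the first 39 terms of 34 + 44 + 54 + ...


aₙ = 34 + (39-1)×10 = 414
Sₙ = n(a₁+aₙ)/2 = 39×(34+414)/2
= 39×448/2 = 8736

S_39 = 8736


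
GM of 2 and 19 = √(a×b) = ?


GM = √(2×19) = √38 = 6.1644

GM = 6.1644


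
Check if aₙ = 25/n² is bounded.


a₁ = 25, a₂ = 25/4, a₃ = 25/9, ...
0 < aₙ ≤ 25 for all n ≥ 1
The sequence IS bounded

Bounded (0 < aₙ ≤ 25)


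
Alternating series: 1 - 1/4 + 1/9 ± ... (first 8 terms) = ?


S = 1 - 1/4 + 1/9 - 1/16 + 1/25 - 1/36 + 1/49 - 1/64
= 0.8156
(Full series converges to +π²/12 ≈ +0.8225)

S_8 = 0.8156


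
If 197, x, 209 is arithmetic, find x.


AM = (197 + 209)/2 = 406/2 = 203

AM = 203


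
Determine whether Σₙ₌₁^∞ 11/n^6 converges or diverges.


p-series test: Σ c/n^p converges if p > 1, diverges if p ≤ 1 (constant c > 0 doesn't affect convergence).
p = 6
6 > 1 → CONVERGES

Converges (p = 6 > 1)


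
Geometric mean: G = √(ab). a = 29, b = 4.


GM = √(29×4) = √116 = 10.7703

GM = 10.7703


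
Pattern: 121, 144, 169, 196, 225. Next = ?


Pattern: perfect squares: n²
Terms: 121, 144, 169, 196, 225
Next term = 256

Next term = 256


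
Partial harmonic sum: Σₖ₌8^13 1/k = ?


Σₖ₌8^13 1/k = 1/8 + 1/9 + 1/10 + 1/11 + 1/12 + 1/13
= 30233/51480
≈ 0.5873

Sum = 30233/51480 ≈ 0.5873


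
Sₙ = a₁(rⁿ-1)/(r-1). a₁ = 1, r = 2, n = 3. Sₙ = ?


Sₙ = 1×(2^3 - 1)/(2 - 1)
= 1×(8 - 1)/1
= 1×7/1
= 7

S_3 = 7


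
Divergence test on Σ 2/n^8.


lim(n→∞) 2/n^8 = 0
lim aₙ = 0 → nth-term test is INCONCLUSIVE
(Need other tests; this is actually a convergent p-series with p=8 > 1)

Inconclusive (lim aₙ = 0; need another test)


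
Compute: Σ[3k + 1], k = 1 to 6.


Σ(3k+1) = 3·Σk + 1·n
= 3·21 + 1·6
= 63 + 6 = 69

Σ = 69


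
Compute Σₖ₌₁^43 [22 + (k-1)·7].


aₙ = 22 + (43-1)×7 = 316
Sₙ = n(a₁+aₙ)/2 = 43×(22+316)/2
= 43×338/2 = 7267

S_43 = 7267


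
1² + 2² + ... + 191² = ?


n = 191
n(n+1)(2n+1)/6 = 191×192×383/6
= 14045376/6 = 2340896

Σk² = 2340896


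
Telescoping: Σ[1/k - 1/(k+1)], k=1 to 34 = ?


Telescoping: adjacent terms cancel.
= 1/1 - 1/35
= 1 - 1/35 = 34/35

Sum = 34/35


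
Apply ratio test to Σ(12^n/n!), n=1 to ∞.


aₙ = 12^n/n!
a_{n+1}/aₙ = 12^(n+1)/(n+1)! × n!/12^n
= 12/(n+1)
L = lim(n→∞) 12/(n+1) = 0
L < 1 → series CONVERGES

Converges (ratio test: L = 0 < 1)


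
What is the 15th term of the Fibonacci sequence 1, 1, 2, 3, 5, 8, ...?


Fibonacci sequence: 1, 1, 2, 3, 5, 8, 13, 21, 34, 55, 89, ...
F(15) = 610

F(15) = 610


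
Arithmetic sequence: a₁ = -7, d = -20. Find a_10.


aₙ = a₁ + (n-1)d
= -7 + (10-1)×-20
= -7 - 180
= -187

a_10 = -187


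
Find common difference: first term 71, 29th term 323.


d = (aₙ - a₁)/(n-1)
= (323 - 71)/(29-1)
= 252/28 = 9

d = 9


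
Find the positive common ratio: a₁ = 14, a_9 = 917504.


r^(n-1) = aₙ/a₁
r^8 = 917504/14 = 65536
r = 65536^(1/8)
= ±4; taking r > 0 gives r = 4

r = 4


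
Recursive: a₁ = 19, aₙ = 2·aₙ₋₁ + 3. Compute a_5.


Computing step by step:
a_1 = 19
a_2 = 41
a_3 = 85
a_4 = 173
a_5 = 349


a_5 = 349


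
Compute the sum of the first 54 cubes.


n(n+1)/2 = 54×55/2 = 1485
Σk³ = 1485² = 2205225

Σk³ = 2205225


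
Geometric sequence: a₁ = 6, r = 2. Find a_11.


aₙ = a₁·r^(n-1)
= 6×2^10
= 6×1024
= 6144

a_11 = 6144


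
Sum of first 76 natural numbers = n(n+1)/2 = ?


n(n+1)/2 = 76×77/2 = 5852/2 = 2926

Σk = 2926


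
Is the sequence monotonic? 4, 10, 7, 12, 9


Differences: 6, -3, 5, -3
Difference at position 1 is +6 (> 0) but position 2 is -3 (< 0) — sequence both rises and falls
→ NOT monotonic

Not monotonic


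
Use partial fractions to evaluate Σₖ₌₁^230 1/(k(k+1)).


1/(k(k+1)) = 1/k - 1/(k+1) (partial fractions)
Telescoping: Σ = 1 - 1/231 = 230/231

Sum = 230/231


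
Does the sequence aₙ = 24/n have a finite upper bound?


a₁ = 24, a₂ = 24/2, a₃ = 24/3, ...
0 < aₙ ≤ 24 for all n ≥ 1
Lower bound: 0, Upper bound: 24
The sequence IS bounded

Bounded (0 < aₙ ≤ 24)


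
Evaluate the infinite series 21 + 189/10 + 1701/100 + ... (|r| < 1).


S∞ = a₁/(1-r) = 21/(1 - 9/10)
= 21/(1/10)
= 210

S∞ = 210


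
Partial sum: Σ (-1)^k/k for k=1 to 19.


S = -1 + 1/2 - 1/3 + 1/4 - 1/5 + 1/6 - 1/7 + 1/8 ± ...
= -0.7188
(Full series converges to -ln(2) ≈ -0.6931)

S_19 = -0.7188


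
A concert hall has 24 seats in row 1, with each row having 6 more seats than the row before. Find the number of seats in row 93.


aₙ = a₁ + (n-1)d
= 24 + (93-1)×6
= 24 + 552
= 576

a_93 = 576


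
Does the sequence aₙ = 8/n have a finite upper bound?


a₁ = 8, a₂ = 8/2, a₃ = 8/3, ...
0 < aₙ ≤ 8 for all n ≥ 1
Lower bound: 0, Upper bound: 8
The sequence IS bounded

Bounded (0 < aₙ ≤ 8)


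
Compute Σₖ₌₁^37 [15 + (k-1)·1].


aₙ = 15 + (37-1)×1 = 51
Sₙ = n(a₁+aₙ)/2 = 37×(15+51)/2
= 37×66/2 = 1221

S_37 = 1221


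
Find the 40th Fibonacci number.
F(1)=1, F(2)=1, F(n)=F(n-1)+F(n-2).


Fibonacci sequence: 1, 1, 2, 3, 5, 8, 13, 21, 34, 55, 89, ...
F(40) = 102334155

F(40) = 102334155


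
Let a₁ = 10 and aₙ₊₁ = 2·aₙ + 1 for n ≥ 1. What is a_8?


Computing step by step:
a_1 = 10
a_2 = 21
a_3 = 43
a_4 = 87
a_5 = 175
a_6 = 351
a_7 = 703
a_8 = 1407


a_8 = 1407


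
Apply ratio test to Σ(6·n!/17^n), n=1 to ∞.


aₙ = 6·n!/17^n
a_{n+1}/aₙ = (n+1)!/17^(n+1) × 17^n/n!  (constant 6 cancels)
= (n+1)/17
L = lim(n→∞) (n+1)/17 = ∞
L > 1 → series DIVERGES

Diverges (ratio test: L = ∞ > 1)


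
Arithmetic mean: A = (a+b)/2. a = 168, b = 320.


AM = (168 + 320)/2 = 488/2 = 244

AM = 244


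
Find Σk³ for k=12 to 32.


Σₖ₌12^32 k³ = [32·33/2]² − [11·12/2]²
= 278784 − 4356 = 274428

Σk³ = 274428


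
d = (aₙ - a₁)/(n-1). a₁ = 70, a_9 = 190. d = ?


d = (aₙ - a₁)/(n-1)
= (190 - 70)/(9-1)
= 120/8 = 15

d = 15


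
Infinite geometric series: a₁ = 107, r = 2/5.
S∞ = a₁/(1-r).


S∞ = a₁/(1-r) = 107/(1 - 2/5)
= 107/(3/5)
= 535/3

S∞ = 535/3


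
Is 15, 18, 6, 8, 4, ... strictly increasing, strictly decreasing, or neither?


Differences: 3, -12, 2, -4
Difference at position 1 is +3 (> 0) but position 2 is -12 (< 0) — sequence both rises and falls
→ NOT monotonic

Not monotonic


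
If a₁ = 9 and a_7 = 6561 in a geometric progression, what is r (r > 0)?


r^(n-1) = aₙ/a₁
r^6 = 6561/9 = 729
r = 729^(1/6)
= ±3; taking r > 0 gives r = 3

r = 3


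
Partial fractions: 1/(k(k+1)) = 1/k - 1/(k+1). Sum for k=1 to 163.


1/(k(k+1)) = 1/k - 1/(k+1) (partial fractions)
Telescoping: Σ = 1 - 1/164 = 163/164

Sum = 163/164


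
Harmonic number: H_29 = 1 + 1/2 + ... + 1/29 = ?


H_29 = 1/1 + 1/2 + 1/3 + ... + 1/29
= 9227046511387/2329089562800
≈ 3.9617

H_29 = 9227046511387/2329089562800 ≈ 3.9617


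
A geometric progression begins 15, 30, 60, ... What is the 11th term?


aₙ = a₁·r^(n-1)
= 15×2^10
= 15×1024
= 15360

a_11 = 15360


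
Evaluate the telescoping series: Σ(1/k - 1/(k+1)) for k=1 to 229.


Telescoping: adjacent terms cancel.
= 1/1 - 1/230
= 1 - 1/230 = 229/230

Sum = 229/230


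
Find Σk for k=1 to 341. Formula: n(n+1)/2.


n(n+1)/2 = 341×342/2 = 116622/2 = 58311

Σk = 58311


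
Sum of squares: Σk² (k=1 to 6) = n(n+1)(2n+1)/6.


n = 6
n(n+1)(2n+1)/6 = 6×7×13/6
= 546/6 = 91

Σk² = 91


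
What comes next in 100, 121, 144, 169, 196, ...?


Pattern: perfect squares: n²
Terms: 100, 121, 144, 169, 196
Next term = 225

Next term = 225


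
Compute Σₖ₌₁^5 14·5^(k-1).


Sₙ = 14×(5^5 - 1)/(5 - 1)
= 14×(3125 - 1)/4
= 14×3124/4
= 10934

S_5 = 10934


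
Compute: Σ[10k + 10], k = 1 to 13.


Σ(10k+10) = 10·Σk + 10·n
= 10·91 + 10·13
= 910 + 130 = 1040

Σ = 1040


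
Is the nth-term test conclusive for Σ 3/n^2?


lim(n→∞) 3/n^2 = 0
lim aₙ = 0 → nth-term test is INCONCLUSIVE
(Need other tests; this is actually a convergent p-series with p=2 > 1)

Inconclusive (lim aₙ = 0; need another test)


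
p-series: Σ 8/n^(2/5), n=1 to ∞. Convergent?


p-series test: Σ c/n^p converges if p > 1, diverges if p ≤ 1 (constant c > 0 doesn't affect convergence).
p = 2/5
2/5 ≤ 1 → DIVERGES

Diverges (p = 2/5 ≤ 1)


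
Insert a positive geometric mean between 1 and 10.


GM = √(1×10) = √10 = 3.1623

GM = 3.1623


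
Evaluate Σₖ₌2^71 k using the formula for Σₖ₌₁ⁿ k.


Σₖ₌2^71 k = Σₖ₌₁^71 k − Σₖ₌₁^1 k
= 71·72/2 − 1·2/2
= 2556 − 1 = 2555

Σk = 2555


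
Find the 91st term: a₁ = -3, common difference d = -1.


aₙ = a₁ + (n-1)d
= -3 + (91-1)×-1
= -3 - 90
= -93

a_91 = -93


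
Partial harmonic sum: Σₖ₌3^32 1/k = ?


Σₖ₌3^32 1/k = 1/3 + 1/4 + 1/5 + ... + 1/32
= 369455796282239/144403552893600
≈ 2.5585

Sum = 369455796282239/144403552893600 ≈ 2.5585


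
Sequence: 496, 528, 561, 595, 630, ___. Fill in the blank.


Pattern: triangular numbers: n(n+1)/2
Terms: 496, 528, 561, 595, 630
Next term = 666

Next term = 666


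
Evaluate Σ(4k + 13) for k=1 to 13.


Σ(4k+13) = 4·Σk + 13·n
= 4·91 + 13·13
= 364 + 169 = 533

Σ = 533


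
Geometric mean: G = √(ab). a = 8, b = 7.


GM = √(8×7) = √56 = 7.4833

GM = 7.4833


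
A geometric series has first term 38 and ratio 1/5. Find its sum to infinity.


S∞ = a₁/(1-r) = 38/(1 - 1/5)
= 38/(4/5)
= 95/2

S∞ = 95/2


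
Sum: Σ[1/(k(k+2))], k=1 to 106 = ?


1/(k(k+2)) = (1/2)·(1/k - 1/(k+2)) (partial fractions)
Telescoping: Σ = (1/2)·(1 + 1/2 - 1/107 - 1/108) = 17119/23112

Sum = 17119/23112


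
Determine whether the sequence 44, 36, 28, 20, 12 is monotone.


Differences: -8, -8, -8, -8
All differences < 0 → strictly DECREASING

Monotonically decreasing


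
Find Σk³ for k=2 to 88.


Σₖ₌2^88 k³ = [88·89/2]² − [1·2/2]²
= 15335056 − 1 = 15335055

Σk³ = 15335055


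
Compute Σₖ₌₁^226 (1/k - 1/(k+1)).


Telescoping: adjacent terms cancel.
= 1/1 - 1/227
= 1 - 1/227 = 226/227

Sum = 226/227


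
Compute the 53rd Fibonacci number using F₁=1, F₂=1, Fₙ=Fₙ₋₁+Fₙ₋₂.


Fibonacci sequence: 1, 1, 2, 3, 5, 8, 13, 21, 34, 55, 89, ...
F(53) = 53316291173

F(53) = 53316291173


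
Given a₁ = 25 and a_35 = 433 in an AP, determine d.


d = (aₙ - a₁)/(n-1)
= (433 - 25)/(35-1)
= 408/34 = 12

d = 12


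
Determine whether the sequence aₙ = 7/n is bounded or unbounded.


a₁ = 7, a₂ = 7/2, a₃ = 7/3, ...
0 < aₙ ≤ 7 for all n ≥ 1
Lower bound: 0, Upper bound: 7
The sequence IS bounded

Bounded (0 < aₙ ≤ 7)


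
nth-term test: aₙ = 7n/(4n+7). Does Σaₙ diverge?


lim(n→∞) 7n/(4n+7) = 7/4 = 7/4  (divide numerator and denominator by n)
lim aₙ = 7/4 ≠ 0 → series DIVERGES

Diverges (lim aₙ = 7/4 ≠ 0)


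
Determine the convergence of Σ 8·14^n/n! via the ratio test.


aₙ = 8·14^n/n!
a_{n+1}/aₙ = 14^(n+1)/(n+1)! × n!/14^n  (constant 8 cancels)
= 14/(n+1)
L = lim(n→∞) 14/(n+1) = 0
L < 1 → series CONVERGES

Converges (ratio test: L = 0 < 1)


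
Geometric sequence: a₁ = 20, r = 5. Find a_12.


aₙ = a₁·r^(n-1)
= 20×5^11
= 20×48828125
= 976562500

a_12 = 976562500


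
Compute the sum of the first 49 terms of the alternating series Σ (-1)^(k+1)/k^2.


S = 1 - 1/4 + 1/9 - 1/16 + 1/25 - 1/36 + 1/49 - 1/64 ± ...
= 0.8227
(Full series converges to +π²/12 ≈ +0.8225)

S_49 = 0.8227


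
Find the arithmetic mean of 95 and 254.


AM = (95 + 254)/2 = 349/2 = 174.5

AM = 174.5


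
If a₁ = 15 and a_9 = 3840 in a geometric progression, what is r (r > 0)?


r^(n-1) = aₙ/a₁
r^8 = 3840/15 = 256
r = 256^(1/8)
= ±2; taking r > 0 gives r = 2

r = 2


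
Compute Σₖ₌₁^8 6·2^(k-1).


Sₙ = 6×(2^8 - 1)/(2 - 1)
= 6×(256 - 1)/1
= 6×255/1
= 1530

S_8 = 1530


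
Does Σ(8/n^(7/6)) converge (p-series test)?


p-series test: Σ c/n^p converges if p > 1, diverges if p ≤ 1 (constant c > 0 doesn't affect convergence).
p = 7/6
7/6 > 1 → CONVERGES

Converges (p = 7/6 > 1)


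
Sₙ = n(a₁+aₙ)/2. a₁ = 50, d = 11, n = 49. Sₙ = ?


aₙ = 50 + (49-1)×11 = 578
Sₙ = n(a₁+aₙ)/2 = 49×(50+578)/2
= 49×628/2 = 15386

S_49 = 15386


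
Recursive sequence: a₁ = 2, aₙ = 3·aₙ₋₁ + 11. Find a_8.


Computing step by step:
a_1 = 2
a_2 = 17
a_3 = 62
a_4 = 197
a_5 = 602
a_6 = 1817
a_7 = 5462
a_8 = 16397


a_8 = 16397


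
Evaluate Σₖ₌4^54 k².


Σₖ₌4^54 k² = Σₖ₌₁^54 k² − Σₖ₌₁^3 k²
= 54·55·109/6 − 3·4·7/6
= 53955 − 14 = 53941

Σk² = 53941


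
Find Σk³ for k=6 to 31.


Σₖ₌6^31 k³ = [31·32/2]² − [5·6/2]²
= 246016 − 225 = 245791

Σk³ = 245791


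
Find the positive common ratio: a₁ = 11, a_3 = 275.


r^(n-1) = aₙ/a₁
r^2 = 275/11 = 25
r = 25^(1/2)
= ±5; taking r > 0 gives r = 5

r = 5


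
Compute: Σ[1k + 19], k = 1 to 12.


Σ(1k+19) = 1·Σk + 19·n
= 1·78 + 19·12
= 78 + 228 = 306

Σ = 306


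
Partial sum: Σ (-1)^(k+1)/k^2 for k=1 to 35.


S = 1 - 1/4 + 1/9 - 1/16 + 1/25 - 1/36 + 1/49 - 1/64 ± ...
= 0.8229
(Full series converges to +π²/12 ≈ +0.8225)

S_35 = 0.8229


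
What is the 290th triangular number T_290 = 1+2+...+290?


n(n+1)/2 = 290×291/2 = 84390/2 = 42195

Σk = 42195


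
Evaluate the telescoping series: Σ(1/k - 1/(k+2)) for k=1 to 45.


Telescoping with gap 2: two head and two tail terms survive.
= (1 + 1/2) - (1/46 + 1/47)
= 3/2 - 1/46 - 1/47 = 1575/1081

Sum = 1575/1081


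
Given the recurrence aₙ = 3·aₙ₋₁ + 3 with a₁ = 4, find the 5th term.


Computing step by step:
a_1 = 4
a_2 = 15
a_3 = 48
a_4 = 147
a_5 = 444


a_5 = 444


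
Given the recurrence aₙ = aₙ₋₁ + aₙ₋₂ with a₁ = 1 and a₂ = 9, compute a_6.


Computing iteratively: 1, 9, 10, 19, 29, 48
a_6 = 48

a_6 = 48


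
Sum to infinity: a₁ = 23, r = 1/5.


S∞ = a₁/(1-r) = 23/(1 - 1/5)
= 23/(4/5)
= 115/4

S∞ = 115/4


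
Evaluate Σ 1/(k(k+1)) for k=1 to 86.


1/(k(k+1)) = 1/k - 1/(k+1) (partial fractions)
Telescoping: Σ = 1 - 1/87 = 86/87

Sum = 86/87


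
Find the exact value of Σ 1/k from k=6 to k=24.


Σₖ₌6^24 1/k = 1/6 + 1/7 + 1/8 + ... + 1/24
= 2663951683/1784742960
≈ 1.4926

Sum = 2663951683/1784742960 ≈ 1.4926


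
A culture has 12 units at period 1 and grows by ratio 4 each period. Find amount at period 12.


aₙ = a₁·r^(n-1)
= 12×4^11
= 12×4194304
= 50331648

a_12 = 50331648


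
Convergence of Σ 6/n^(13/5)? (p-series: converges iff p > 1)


p-series test: Σ c/n^p converges if p > 1, diverges if p ≤ 1 (constant c > 0 doesn't affect convergence).
p = 13/5
13/5 > 1 → CONVERGES

Converges (p = 13/5 > 1)


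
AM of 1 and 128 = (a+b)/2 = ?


AM = (1 + 128)/2 = 129/2 = 64.5

AM = 64.5


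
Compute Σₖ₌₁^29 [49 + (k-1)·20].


aₙ = 49 + (29-1)×20 = 609
Sₙ = n(a₁+aₙ)/2 = 29×(49+609)/2
= 29×658/2 = 9541

S_29 = 9541


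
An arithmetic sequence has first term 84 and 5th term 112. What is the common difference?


d = (aₙ - a₁)/(n-1)
= (112 - 84)/(5-1)
= 28/4 = 7

d = 7


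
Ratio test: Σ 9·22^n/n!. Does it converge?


aₙ = 9·22^n/n!
a_{n+1}/aₙ = 22^(n+1)/(n+1)! × n!/22^n  (constant 9 cancels)
= 22/(n+1)
L = lim(n→∞) 22/(n+1) = 0
L < 1 → series CONVERGES

Converges (ratio test: L = 0 < 1)


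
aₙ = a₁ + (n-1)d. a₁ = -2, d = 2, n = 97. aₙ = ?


aₙ = a₁ + (n-1)d
= -2 + (97-1)×2
= -2 + 192
= 190

a_97 = 190


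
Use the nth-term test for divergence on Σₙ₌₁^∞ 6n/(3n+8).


lim(n→∞) 6n/(3n+8) = 6/3 = 2  (divide numerator and denominator by n)
lim aₙ = 2 ≠ 0 → series DIVERGES

Diverges (lim aₙ = 2 ≠ 0)


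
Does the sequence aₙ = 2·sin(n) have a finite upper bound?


For all n, -1 ≤ sin(n) ≤ 1, so -2 ≤ 2·sin(n) ≤ 2
Lower bound: -2, Upper bound: 2
The sequence IS bounded

Bounded (-2 ≤ aₙ ≤ 2)


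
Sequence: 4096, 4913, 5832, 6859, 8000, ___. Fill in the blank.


Pattern: perfect cubes: n³
Terms: 4096, 4913, 5832, 6859, 8000
Next term = 9261

Next term = 9261


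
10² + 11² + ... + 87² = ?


Σₖ₌10^87 k² = Σₖ₌₁^87 k² − Σₖ₌₁^9 k²
= 87·88·175/6 − 9·10·19/6
= 223300 − 285 = 223015

Σk² = 223015


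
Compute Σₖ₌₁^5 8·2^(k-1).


Sₙ = 8×(2^5 - 1)/(2 - 1)
= 8×(32 - 1)/1
= 8×31/1
= 248

S_5 = 248


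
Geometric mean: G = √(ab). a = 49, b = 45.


GM = √(49×45) = √2205 = 46.9574

GM = 46.9574


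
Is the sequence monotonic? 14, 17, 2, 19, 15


Differences: 3, -15, 17, -4
Difference at position 1 is +3 (> 0) but position 2 is -15 (< 0) — sequence both rises and falls
→ NOT monotonic

Not monotonic


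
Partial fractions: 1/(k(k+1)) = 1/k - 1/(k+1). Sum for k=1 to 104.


1/(k(k+1)) = 1/k - 1/(k+1) (partial fractions)
Telescoping: Σ = 1 - 1/105 = 104/105

Sum = 104/105


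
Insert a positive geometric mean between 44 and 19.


GM = √(44×19) = √836 = 28.9137

GM = 28.9137


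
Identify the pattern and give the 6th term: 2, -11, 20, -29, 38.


Pattern: alternating sign, magnitude arithmetic (d=9)
Terms: 2, -11, 20, -29, 38
Next term = -47

Next term = -47


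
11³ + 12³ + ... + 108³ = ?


Σₖ₌11^108 k³ = [108·109/2]² − [10·11/2]²
= 34644996 − 3025 = 34641971

Σk³ = 34641971


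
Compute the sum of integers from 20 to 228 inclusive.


Σₖ₌20^228 k = Σₖ₌₁^228 k − Σₖ₌₁^19 k
= 228·229/2 − 19·20/2
= 26106 − 190 = 25916

Σk = 25916


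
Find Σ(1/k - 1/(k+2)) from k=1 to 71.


Telescoping with gap 2: two head and two tail terms survive.
= (1 + 1/2) - (1/72 + 1/73)
= 3/2 - 1/72 - 1/73 = 7739/5256

Sum = 7739/5256


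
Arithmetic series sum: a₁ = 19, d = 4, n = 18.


aₙ = 19 + (18-1)×4 = 87
Sₙ = n(a₁+aₙ)/2 = 18×(19+87)/2
= 18×106/2 = 954

S_18 = 954


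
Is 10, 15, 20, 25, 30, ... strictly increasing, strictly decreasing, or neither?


Differences: 5, 5, 5, 5
All differences > 0 → strictly INCREASING

Monotonically increasing


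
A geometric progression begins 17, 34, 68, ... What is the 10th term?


aₙ = a₁·r^(n-1)
= 17×2^9
= 17×512
= 8704

a_10 = 8704


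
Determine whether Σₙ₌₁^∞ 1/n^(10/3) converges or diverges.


p-series test: Σ c/n^p converges if p > 1, diverges if p ≤ 1 (constant c > 0 doesn't affect convergence).
p = 10/3
10/3 > 1 → CONVERGES

Converges (p = 10/3 > 1)


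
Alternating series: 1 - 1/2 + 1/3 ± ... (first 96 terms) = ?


S = 1 - 1/2 + 1/3 - 1/4 + 1/5 - 1/6 + 1/7 - 1/8 ± ...
= 0.688
(Full series converges to +ln(2) ≈ +0.6931)

S_96 = 0.688


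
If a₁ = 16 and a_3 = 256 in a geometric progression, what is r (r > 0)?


r^(n-1) = aₙ/a₁
r^2 = 256/16 = 16
r = 16^(1/2)
= ±4; taking r > 0 gives r = 4

r = 4


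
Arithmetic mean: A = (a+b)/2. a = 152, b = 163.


AM = (152 + 163)/2 = 315/2 = 157.5

AM = 157.5


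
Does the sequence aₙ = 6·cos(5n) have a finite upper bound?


For all n, -1 ≤ cos(5n) ≤ 1, so -6 ≤ 6·cos(5n) ≤ 6
Lower bound: -6, Upper bound: 6
The sequence IS bounded

Bounded (-6 ≤ aₙ ≤ 6)


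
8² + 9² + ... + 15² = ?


Σₖ₌8^15 k² = Σₖ₌₁^15 k² − Σₖ₌₁^7 k²
= 15·16·31/6 − 7·8·15/6
= 1240 − 140 = 1100

Σk² = 1100


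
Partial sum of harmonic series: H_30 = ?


H_30 = 1/1 + 1/2 + 1/3 + ... + 1/30
= 9304682830147/2329089562800
≈ 3.995

H_30 = 9304682830147/2329089562800 ≈ 3.995


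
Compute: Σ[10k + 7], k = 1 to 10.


Σ(10k+7) = 10·Σk + 7·n
= 10·55 + 7·10
= 550 + 70 = 620

Σ = 620


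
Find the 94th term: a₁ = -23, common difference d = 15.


aₙ = a₁ + (n-1)d
= -23 + (94-1)×15
= -23 + 1395
= 1372

a_94 = 1372


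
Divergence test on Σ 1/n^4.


lim(n→∞) 1/n^4 = 0
lim aₙ = 0 → nth-term test is INCONCLUSIVE
(Need other tests; this is actually a convergent p-series with p=4 > 1)

Inconclusive (lim aₙ = 0; need another test)


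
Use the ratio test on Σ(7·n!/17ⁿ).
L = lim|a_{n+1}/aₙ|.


aₙ = 7·n!/17^n
a_{n+1}/aₙ = (n+1)!/17^(n+1) × 17^n/n!  (constant 7 cancels)
= (n+1)/17
L = lim(n→∞) (n+1)/17 = ∞
L > 1 → series DIVERGES

Diverges (ratio test: L = ∞ > 1)


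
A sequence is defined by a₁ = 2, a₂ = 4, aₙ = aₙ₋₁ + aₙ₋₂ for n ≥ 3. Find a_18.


Computing iteratively: 2, 4, 6, 10, 16, 26, 42, 68, 110, 178, 288, 466, ...
a_18 = 8362

a_18 = 8362


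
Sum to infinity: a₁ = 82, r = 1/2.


S∞ = a₁/(1-r) = 82/(1 - 1/2)
= 82/(1/2)
= 164

S∞ = 164


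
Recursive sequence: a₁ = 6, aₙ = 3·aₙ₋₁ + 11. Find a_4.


Computing step by step:
a_1 = 6
a_2 = 29
a_3 = 98
a_4 = 305


a_4 = 305


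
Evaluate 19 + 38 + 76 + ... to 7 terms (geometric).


Sₙ = 19×(2^7 - 1)/(2 - 1)
= 19×(128 - 1)/1
= 19×127/1
= 2413

S_7 = 2413


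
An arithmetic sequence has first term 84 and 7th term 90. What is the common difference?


d = (aₙ - a₁)/(n-1)
= (90 - 84)/(7-1)
= 6/6 = 1

d = 1


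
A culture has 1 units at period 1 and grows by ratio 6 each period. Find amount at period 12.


aₙ = a₁·r^(n-1)
= 1×6^11
= 1×362797056
= 362797056

a_12 = 362797056


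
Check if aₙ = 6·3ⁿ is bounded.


aₙ = 6·3ⁿ → as n→∞, aₙ→∞ (since base 3 > 1)
No finite upper bound exists
The sequence is UNBOUNDED

Unbounded (aₙ → ∞ as n → ∞)


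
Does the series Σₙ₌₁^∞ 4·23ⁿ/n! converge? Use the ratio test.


aₙ = 4·23^n/n!
a_{n+1}/aₙ = 23^(n+1)/(n+1)! × n!/23^n  (constant 4 cancels)
= 23/(n+1)
L = lim(n→∞) 23/(n+1) = 0
L < 1 → series CONVERGES

Converges (ratio test: L = 0 < 1)


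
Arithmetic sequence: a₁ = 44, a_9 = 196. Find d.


d = (aₙ - a₁)/(n-1)
= (196 - 44)/(9-1)
= 152/8 = 19

d = 19


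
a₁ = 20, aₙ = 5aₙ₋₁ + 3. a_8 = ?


Computing step by step:
a_1 = 20
a_2 = 103
a_3 = 518
a_4 = 2593
a_5 = 12968
a_6 = 64843
a_7 = 324218
a_8 = 1621093


a_8 = 1621093


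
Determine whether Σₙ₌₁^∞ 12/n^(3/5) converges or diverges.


p-series test: Σ c/n^p converges if p > 1, diverges if p ≤ 1 (constant c > 0 doesn't affect convergence).
p = 3/5
3/5 ≤ 1 → DIVERGES

Diverges (p = 3/5 ≤ 1)


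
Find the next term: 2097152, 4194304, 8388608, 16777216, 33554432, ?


Pattern: powers of 2: 2ⁿ
Terms: 2097152, 4194304, 8388608, 16777216, 33554432
Next term = 67108864

Next term = 67108864


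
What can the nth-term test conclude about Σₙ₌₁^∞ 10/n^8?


lim(n→∞) 10/n^8 = 0
lim aₙ = 0 → nth-term test is INCONCLUSIVE
(Need other tests; this is actually a convergent p-series with p=8 > 1)

Inconclusive (lim aₙ = 0; need another test)


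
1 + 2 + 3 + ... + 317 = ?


n(n+1)/2 = 317×318/2 = 100806/2 = 50403

Σk = 50403


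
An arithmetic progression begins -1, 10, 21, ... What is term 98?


aₙ = a₁ + (n-1)d
= -1 + (98-1)×11
= -1 + 1067
= 1066

a_98 = 1066


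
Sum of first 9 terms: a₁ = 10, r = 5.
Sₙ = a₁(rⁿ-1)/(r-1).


Sₙ = 10×(5^9 - 1)/(5 - 1)
= 10×(1953125 - 1)/4
= 10×1953124/4
= 4882810

S_9 = 4882810


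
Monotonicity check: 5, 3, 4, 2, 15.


Differences: -2, 1, -2, 13
Difference at position 2 is +1 (> 0) but position 1 is -2 (< 0) — sequence both rises and falls
→ NOT monotonic

Not monotonic


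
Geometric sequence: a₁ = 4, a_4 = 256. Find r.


r^(n-1) = aₙ/a₁
r^3 = 256/4 = 64
r = 64^(1/3)
= 4

r = 4


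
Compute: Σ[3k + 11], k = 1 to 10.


Σ(3k+11) = 3·Σk + 11·n
= 3·55 + 11·10
= 165 + 110 = 275

Σ = 275


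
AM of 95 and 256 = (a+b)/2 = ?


AM = (95 + 256)/2 = 351/2 = 175.5

AM = 175.5


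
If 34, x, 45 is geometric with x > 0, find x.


GM = √(34×45) = √1530 = 39.1152

GM = 39.1152


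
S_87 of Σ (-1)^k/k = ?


S = -1 + 1/2 - 1/3 + 1/4 - 1/5 + 1/6 - 1/7 + 1/8 ± ...
= -0.6989
(Full series converges to -ln(2) ≈ -0.6931)

S_87 = -0.6989


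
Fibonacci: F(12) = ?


Fibonacci sequence: 1, 1, 2, 3, 5, 8, 13, 21, 34, 55, 89, ...
F(12) = 144

F(12) = 144


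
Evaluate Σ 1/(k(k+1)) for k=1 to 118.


1/(k(k+1)) = 1/k - 1/(k+1) (partial fractions)
Telescoping: Σ = 1 - 1/119 = 118/119

Sum = 118/119


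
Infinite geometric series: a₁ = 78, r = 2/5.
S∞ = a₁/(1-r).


S∞ = a₁/(1-r) = 78/(1 - 2/5)
= 78/(3/5)
= 130

S∞ = 130


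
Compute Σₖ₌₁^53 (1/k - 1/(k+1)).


Telescoping: adjacent terms cancel.
= 1/1 - 1/54
= 1 - 1/54 = 53/54

Sum = 53/54


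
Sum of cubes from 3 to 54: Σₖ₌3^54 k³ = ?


Σₖ₌3^54 k³ = [54·55/2]² − [2·3/2]²
= 2205225 − 9 = 2205216

Σk³ = 2205216


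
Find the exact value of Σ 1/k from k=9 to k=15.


Σₖ₌9^15 1/k = 1/9 + 1/10 + 1/11 + 1/12 + 1/13 + 1/14 + 1/15
= 21635/36036
≈ 0.6004

Sum = 21635/36036 ≈ 0.6004


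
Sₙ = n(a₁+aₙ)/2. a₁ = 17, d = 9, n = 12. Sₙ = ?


aₙ = 17 + (12-1)×9 = 116
Sₙ = n(a₁+aₙ)/2 = 12×(17+116)/2
= 12×133/2 = 798

S_12 = 798


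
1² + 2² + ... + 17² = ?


n = 17
n(n+1)(2n+1)/6 = 17×18×35/6
= 10710/6 = 1785

Σk² = 1785


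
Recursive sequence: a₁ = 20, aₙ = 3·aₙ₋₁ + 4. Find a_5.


Computing step by step:
a_1 = 20
a_2 = 64
a_3 = 196
a_4 = 592
a_5 = 1780


a_5 = 1780


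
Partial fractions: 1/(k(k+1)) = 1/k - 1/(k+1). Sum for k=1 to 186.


1/(k(k+1)) = 1/k - 1/(k+1) (partial fractions)
Telescoping: Σ = 1 - 1/187 = 186/187

Sum = 186/187


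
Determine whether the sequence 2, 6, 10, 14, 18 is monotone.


Differences: 4, 4, 4, 4
All differences > 0 → strictly INCREASING

Monotonically increasing


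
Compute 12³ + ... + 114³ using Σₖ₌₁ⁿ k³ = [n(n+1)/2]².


Σₖ₌12^114 k³ = [114·115/2]² − [11·12/2]²
= 42968025 − 4356 = 42963669

Σk³ = 42963669


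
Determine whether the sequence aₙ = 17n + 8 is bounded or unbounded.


aₙ = 17n + 8 → as n→∞, aₙ→∞
No finite upper bound exists
The sequence is UNBOUNDED

Unbounded (aₙ → ∞ as n → ∞)


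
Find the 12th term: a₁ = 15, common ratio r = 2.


aₙ = a₁·r^(n-1)
= 15×2^11
= 15×2048
= 30720

a_12 = 30720


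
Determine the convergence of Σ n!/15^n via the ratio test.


aₙ = n!/15^n
a_{n+1}/aₙ = (n+1)!/15^(n+1) × 15^n/n!
= (n+1)/15
L = lim(n→∞) (n+1)/15 = ∞
L > 1 → series DIVERGES

Diverges (ratio test: L = ∞ > 1)


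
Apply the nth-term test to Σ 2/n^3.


lim(n→∞) 2/n^3 = 0
lim aₙ = 0 → nth-term test is INCONCLUSIVE
(Need other tests; this is actually a convergent p-series with p=3 > 1)

Inconclusive (lim aₙ = 0; need another test)


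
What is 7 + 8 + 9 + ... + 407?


Σₖ₌7^407 k = Σₖ₌₁^407 k − Σₖ₌₁^6 k
= 407·408/2 − 6·7/2
= 83028 − 21 = 83007

Σk = 83007


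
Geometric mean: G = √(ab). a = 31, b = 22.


GM = √(31×22) = √682 = 26.1151

GM = 26.1151


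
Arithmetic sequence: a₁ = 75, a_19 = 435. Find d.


d = (aₙ - a₁)/(n-1)
= (435 - 75)/(19-1)
= 360/18 = 20

d = 20


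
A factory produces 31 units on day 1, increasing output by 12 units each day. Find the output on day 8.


aₙ = a₁ + (n-1)d
= 31 + (8-1)×12
= 31 + 84
= 115

a_8 = 115


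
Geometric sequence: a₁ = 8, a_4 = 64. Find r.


r^(n-1) = aₙ/a₁
r^3 = 64/8 = 8
r = 8^(1/3)
= 2

r = 2


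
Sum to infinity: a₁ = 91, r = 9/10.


S∞ = a₁/(1-r) = 91/(1 - 9/10)
= 91/(1/10)
= 910

S∞ = 910


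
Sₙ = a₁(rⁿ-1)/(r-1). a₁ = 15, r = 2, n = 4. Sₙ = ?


Sₙ = 15×(2^4 - 1)/(2 - 1)
= 15×(16 - 1)/1
= 15×15/1
= 225

S_4 = 225


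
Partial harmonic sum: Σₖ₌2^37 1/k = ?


Σₖ₌2^37 1/k = 1/2 + 1/3 + 1/4 + ... + 1/37
= 1555077795250633/485721041551200
≈ 3.2016

Sum = 1555077795250633/485721041551200 ≈ 3.2016


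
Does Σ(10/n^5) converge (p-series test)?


p-series test: Σ c/n^p converges if p > 1, diverges if p ≤ 1 (constant c > 0 doesn't affect convergence).
p = 5
5 > 1 → CONVERGES

Converges (p = 5 > 1)


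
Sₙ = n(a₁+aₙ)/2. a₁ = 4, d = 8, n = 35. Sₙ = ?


aₙ = 4 + (35-1)×8 = 276
Sₙ = n(a₁+aₙ)/2 = 35×(4+276)/2
= 35×280/2 = 4900

S_35 = 4900


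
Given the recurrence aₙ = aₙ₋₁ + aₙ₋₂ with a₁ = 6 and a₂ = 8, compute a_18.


Computing iteratively: 6, 8, 14, 22, 36, 58, 94, 152, 246, 398, 644, 1042, ...
a_18 = 18698

a_18 = 18698


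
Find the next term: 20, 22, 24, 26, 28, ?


Pattern: arithmetic (d=2)
Terms: 20, 22, 24, 26, 28
Next term = 30

Next term = 30


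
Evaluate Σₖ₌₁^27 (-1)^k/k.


S = -1 + 1/2 - 1/3 + 1/4 - 1/5 + 1/6 - 1/7 + 1/8 ± ...
= -0.7113
(Full series converges to -ln(2) ≈ -0.6931)

S_27 = -0.7113


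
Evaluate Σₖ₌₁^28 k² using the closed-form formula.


n = 28
n(n+1)(2n+1)/6 = 28×29×57/6
= 46284/6 = 7714

Σk² = 7714


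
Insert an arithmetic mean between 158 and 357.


AM = (158 + 357)/2 = 515/2 = 257.5

AM = 257.5


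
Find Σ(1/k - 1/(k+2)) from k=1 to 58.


Telescoping with gap 2: two head and two tail terms survive.
= (1 + 1/2) - (1/59 + 1/60)
= 3/2 - 1/59 - 1/60 = 5191/3540

Sum = 5191/3540


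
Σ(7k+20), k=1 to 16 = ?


Σ(7k+20) = 7·Σk + 20·n
= 7·136 + 20·16
= 952 + 320 = 1272

Σ = 1272


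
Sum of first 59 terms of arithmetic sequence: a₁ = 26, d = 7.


aₙ = 26 + (59-1)×7 = 432
Sₙ = n(a₁+aₙ)/2 = 59×(26+432)/2
= 59×458/2 = 13511

S_59 = 13511


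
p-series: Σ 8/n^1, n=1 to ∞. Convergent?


p-series test: Σ c/n^p converges if p > 1, diverges if p ≤ 1 (constant c > 0 doesn't affect convergence).
p = 1
1 ≤ 1 → DIVERGES

Diverges (p = 1 ≤ 1)


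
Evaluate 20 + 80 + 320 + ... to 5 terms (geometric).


Sₙ = 20×(4^5 - 1)/(4 - 1)
= 20×(1024 - 1)/3
= 20×1023/3
= 6820

S_5 = 6820


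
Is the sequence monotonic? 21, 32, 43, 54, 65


Differences: 11, 11, 11, 11
All differences > 0 → strictly INCREASING

Monotonically increasing


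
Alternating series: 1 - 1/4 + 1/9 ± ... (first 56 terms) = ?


S = 1 - 1/4 + 1/9 - 1/16 + 1/25 - 1/36 + 1/49 - 1/64 ± ...
= 0.8223
(Full series converges to +π²/12 ≈ +0.8225)

S_56 = 0.8223


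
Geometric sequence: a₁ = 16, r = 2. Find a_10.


aₙ = a₁·r^(n-1)
= 16×2^9
= 16×512
= 8192

a_10 = 8192


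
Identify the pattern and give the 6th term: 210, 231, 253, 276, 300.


Pattern: triangular numbers: n(n+1)/2
Terms: 210, 231, 253, 276, 300
Next term = 325

Next term = 325


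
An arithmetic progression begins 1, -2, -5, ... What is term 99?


aₙ = a₁ + (n-1)d
= 1 + (99-1)×-3
= 1 - 294
= -293

a_99 = -293


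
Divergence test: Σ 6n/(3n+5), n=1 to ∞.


lim(n→∞) 6n/(3n+5) = 6/3 = 2  (divide numerator and denominator by n)
lim aₙ = 2 ≠ 0 → series DIVERGES

Diverges (lim aₙ = 2 ≠ 0)


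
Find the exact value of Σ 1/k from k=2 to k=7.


Σₖ₌2^7 1/k = 1/2 + 1/3 + 1/4 + 1/5 + 1/6 + 1/7
= 223/140
≈ 1.5929

Sum = 223/140 ≈ 1.5929


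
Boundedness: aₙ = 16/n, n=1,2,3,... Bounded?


a₁ = 16, a₂ = 16/2, a₃ = 16/3, ...
0 < aₙ ≤ 16 for all n ≥ 1
Lower bound: 0, Upper bound: 16
The sequence IS bounded

Bounded (0 < aₙ ≤ 16)


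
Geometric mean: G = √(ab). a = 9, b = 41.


GM = √(9×41) = √369 = 19.2094

GM = 19.2094


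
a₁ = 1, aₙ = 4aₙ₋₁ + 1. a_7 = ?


Computing step by step:
a_1 = 1
a_2 = 5
a_3 = 21
a_4 = 85
a_5 = 341
a_6 = 1365
a_7 = 5461


a_7 = 5461


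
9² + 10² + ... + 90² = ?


Σₖ₌9^90 k² = Σₖ₌₁^90 k² − Σₖ₌₁^8 k²
= 90·91·181/6 − 8·9·17/6
= 247065 − 204 = 246861

Σk² = 246861


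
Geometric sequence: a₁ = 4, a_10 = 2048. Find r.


r^(n-1) = aₙ/a₁
r^9 = 2048/4 = 512
r = 512^(1/9)
= 2

r = 2


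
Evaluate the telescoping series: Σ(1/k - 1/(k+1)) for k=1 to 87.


Telescoping: adjacent terms cancel.
= 1/1 - 1/88
= 1 - 1/88 = 87/88

Sum = 87/88


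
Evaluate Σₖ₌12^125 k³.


Σₖ₌12^125 k³ = [125·126/2]² − [11·12/2]²
= 62015625 − 4356 = 62011269

Σk³ = 62011269


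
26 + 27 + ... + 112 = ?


Σₖ₌26^112 k = Σₖ₌₁^112 k − Σₖ₌₁^25 k
= 112·113/2 − 25·26/2
= 6328 − 325 = 6003

Σk = 6003


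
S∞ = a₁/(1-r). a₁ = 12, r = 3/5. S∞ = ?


S∞ = a₁/(1-r) = 12/(1 - 3/5)
= 12/(2/5)
= 30

S∞ = 30


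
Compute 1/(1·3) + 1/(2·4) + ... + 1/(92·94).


1/(k(k+2)) = (1/2)·(1/k - 1/(k+2)) (partial fractions)
Telescoping: Σ = (1/2)·(1 + 1/2 - 1/93 - 1/94) = 6463/8742

Sum = 6463/8742


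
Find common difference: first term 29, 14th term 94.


d = (aₙ - a₁)/(n-1)
= (94 - 29)/(14-1)
= 65/13 = 5

d = 5


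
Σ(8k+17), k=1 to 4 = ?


Σ(8k+17) = 8·Σk + 17·n
= 8·10 + 17·4
= 80 + 68 = 148

Σ = 148


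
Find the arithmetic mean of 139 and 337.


AM = (139 + 337)/2 = 476/2 = 238

AM = 238


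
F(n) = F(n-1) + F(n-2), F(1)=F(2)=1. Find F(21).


Fibonacci sequence: 1, 1, 2, 3, 5, 8, 13, 21, 34, 55, 89, ...
F(21) = 10946

F(21) = 10946


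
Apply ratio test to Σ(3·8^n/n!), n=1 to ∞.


aₙ = 3·8^n/n!
a_{n+1}/aₙ = 8^(n+1)/(n+1)! × n!/8^n  (constant 3 cancels)
= 8/(n+1)
L = lim(n→∞) 8/(n+1) = 0
L < 1 → series CONVERGES

Converges (ratio test: L = 0 < 1)


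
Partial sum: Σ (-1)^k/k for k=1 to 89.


S = -1 + 1/2 - 1/3 + 1/4 - 1/5 + 1/6 - 1/7 + 1/8 ± ...
= -0.6987
(Full series converges to -ln(2) ≈ -0.6931)

S_89 = -0.6987


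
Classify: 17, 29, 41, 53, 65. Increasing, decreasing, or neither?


Differences: 12, 12, 12, 12
All differences > 0 → strictly INCREASING

Monotonically increasing


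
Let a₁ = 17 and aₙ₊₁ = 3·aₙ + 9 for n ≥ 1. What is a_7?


Computing step by step:
a_1 = 17
a_2 = 60
a_3 = 189
a_4 = 576
a_5 = 1737
a_6 = 5220
a_7 = 15669


a_7 = 15669


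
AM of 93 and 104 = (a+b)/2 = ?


AM = (93 + 104)/2 = 197/2 = 98.5

AM = 98.5


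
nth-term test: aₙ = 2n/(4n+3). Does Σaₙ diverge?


lim(n→∞) 2n/(4n+3) = 2/4 = 1/2  (divide numerator and denominator by n)
lim aₙ = 1/2 ≠ 0 → series DIVERGES

Diverges (lim aₙ = 1/2 ≠ 0)


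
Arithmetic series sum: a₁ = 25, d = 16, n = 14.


aₙ = 25 + (14-1)×16 = 233
Sₙ = n(a₁+aₙ)/2 = 14×(25+233)/2
= 14×258/2 = 1806

S_14 = 1806


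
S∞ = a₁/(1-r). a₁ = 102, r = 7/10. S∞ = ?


S∞ = a₁/(1-r) = 102/(1 - 7/10)
= 102/(3/10)
= 340

S∞ = 340


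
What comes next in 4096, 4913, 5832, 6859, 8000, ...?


Pattern: perfect cubes: n³
Terms: 4096, 4913, 5832, 6859, 8000
Next term = 9261

Next term = 9261


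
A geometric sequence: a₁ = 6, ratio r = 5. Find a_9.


aₙ = a₁·r^(n-1)
= 6×5^8
= 6×390625
= 2343750

a_9 = 2343750


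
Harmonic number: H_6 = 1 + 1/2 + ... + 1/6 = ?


H_6 = 1/1 + 1/2 + 1/3 + 1/4 + 1/5 + 1/6
= 49/20
≈ 2.45

H_6 = 49/20 ≈ 2.45


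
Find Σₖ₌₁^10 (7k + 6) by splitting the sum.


Σ(7k+6) = 7·Σk + 6·n
= 7·55 + 6·10
= 385 + 60 = 445

Σ = 445


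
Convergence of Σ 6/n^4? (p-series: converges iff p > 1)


p-series test: Σ c/n^p converges if p > 1, diverges if p ≤ 1 (constant c > 0 doesn't affect convergence).
p = 4
4 > 1 → CONVERGES

Converges (p = 4 > 1)


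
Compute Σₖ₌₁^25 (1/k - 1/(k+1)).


Telescoping: adjacent terms cancel.
= 1/1 - 1/26
= 1 - 1/26 = 25/26

Sum = 25/26


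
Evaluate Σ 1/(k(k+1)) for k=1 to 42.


1/(k(k+1)) = 1/k - 1/(k+1) (partial fractions)
Telescoping: Σ = 1 - 1/43 = 42/43

Sum = 42/43


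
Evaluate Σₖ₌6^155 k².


Σₖ₌6^155 k² = Σₖ₌₁^155 k² − Σₖ₌₁^5 k²
= 155·156·311/6 − 5·6·11/6
= 1253330 − 55 = 1253275

Σk² = 1253275


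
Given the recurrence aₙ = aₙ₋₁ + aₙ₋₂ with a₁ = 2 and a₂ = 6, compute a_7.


Computing iteratively: 2, 6, 8, 14, 22, 36, 58
a_7 = 58

a_7 = 58


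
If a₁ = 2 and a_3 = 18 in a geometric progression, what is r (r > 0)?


r^(n-1) = aₙ/a₁
r^2 = 18/2 = 9
r = 9^(1/2)
= ±3; taking r > 0 gives r = 3

r = 3


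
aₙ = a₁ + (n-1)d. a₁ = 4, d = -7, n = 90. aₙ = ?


aₙ = a₁ + (n-1)d
= 4 + (90-1)×-7
= 4 - 623
= -619

a_90 = -619


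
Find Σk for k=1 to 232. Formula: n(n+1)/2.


n(n+1)/2 = 232×233/2 = 54056/2 = 27028

Σk = 27028


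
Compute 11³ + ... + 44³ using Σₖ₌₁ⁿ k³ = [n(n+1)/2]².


Σₖ₌11^44 k³ = [44·45/2]² − [10·11/2]²
= 980100 − 3025 = 977075

Σk³ = 977075
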